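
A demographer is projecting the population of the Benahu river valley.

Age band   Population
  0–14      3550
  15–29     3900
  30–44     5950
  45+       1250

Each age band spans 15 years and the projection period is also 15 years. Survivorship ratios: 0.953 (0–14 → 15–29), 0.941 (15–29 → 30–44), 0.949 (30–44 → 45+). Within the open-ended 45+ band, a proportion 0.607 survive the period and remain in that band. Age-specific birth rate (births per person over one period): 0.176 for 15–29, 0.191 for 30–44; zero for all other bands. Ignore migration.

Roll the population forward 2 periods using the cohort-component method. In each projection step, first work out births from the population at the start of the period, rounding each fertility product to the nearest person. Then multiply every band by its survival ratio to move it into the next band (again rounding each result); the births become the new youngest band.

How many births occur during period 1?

1822

Period 1.
Births: 3900 × 0.176 = 686  |  5950 × 0.191 = 1136 ⇒ total 1822
15–29: 3550 × 0.953 = 3383
30–44: 3900 × 0.941 = 3670
45+: 5950 × 0.949 + 1250 × 0.607 = 5647 + 759 = 6406
Population now: 0–14=1822, 15–29=3383, 30–44=3670, 45+=6406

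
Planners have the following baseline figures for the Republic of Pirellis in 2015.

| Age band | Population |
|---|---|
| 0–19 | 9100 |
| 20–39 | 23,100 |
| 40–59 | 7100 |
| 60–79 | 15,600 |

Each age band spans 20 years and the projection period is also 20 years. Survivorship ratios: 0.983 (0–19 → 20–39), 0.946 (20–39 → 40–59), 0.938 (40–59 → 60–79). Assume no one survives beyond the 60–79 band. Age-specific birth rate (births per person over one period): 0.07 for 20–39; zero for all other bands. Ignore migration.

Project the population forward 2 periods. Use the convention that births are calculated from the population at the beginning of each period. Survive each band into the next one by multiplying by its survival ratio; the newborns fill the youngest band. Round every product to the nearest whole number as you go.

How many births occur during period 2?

Period 1.
Births: 23100 × 0.07 = 1617
20–39: 9100 × 0.983 = 8945
40–59: 23100 × 0.946 = 21853
60–79: 7100 × 0.938 = 6660
→ [1617, 8945, 21853, 6660]
Period 2.
Births: 8945 × 0.07 = 626
20–39: 1617 × 0.983 = 1590
40–59: 8945 × 0.946 = 8462
60–79: 21853 × 0.938 = 20498
→ [626, 1590, 8462, 20498]

626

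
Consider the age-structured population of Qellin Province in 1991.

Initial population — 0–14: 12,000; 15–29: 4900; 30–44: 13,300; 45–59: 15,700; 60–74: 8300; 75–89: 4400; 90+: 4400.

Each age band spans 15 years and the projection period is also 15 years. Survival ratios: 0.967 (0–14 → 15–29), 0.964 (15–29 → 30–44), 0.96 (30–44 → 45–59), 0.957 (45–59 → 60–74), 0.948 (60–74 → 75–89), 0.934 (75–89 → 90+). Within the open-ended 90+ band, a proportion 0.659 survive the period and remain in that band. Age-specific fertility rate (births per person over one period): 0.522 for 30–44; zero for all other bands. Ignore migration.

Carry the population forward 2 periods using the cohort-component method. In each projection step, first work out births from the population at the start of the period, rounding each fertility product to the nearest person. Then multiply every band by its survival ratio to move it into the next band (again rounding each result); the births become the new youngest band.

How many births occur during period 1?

6943

After projecting period 1:
Births: 13300 × 0.522 = 6943
15–29: 12000 × 0.967 = 11604
30–44: 4900 × 0.964 = 4724
45–59: 13300 × 0.96 = 12768
60–74: 15700 × 0.957 = 15025
75–89: 8300 × 0.948 = 7868
90+: 4400 × 0.934 + 4400 × 0.659 = 4110 + 2900 = 7010
End of period: [6943, 11604, 4724, 12768, 15025, 7868, 7010]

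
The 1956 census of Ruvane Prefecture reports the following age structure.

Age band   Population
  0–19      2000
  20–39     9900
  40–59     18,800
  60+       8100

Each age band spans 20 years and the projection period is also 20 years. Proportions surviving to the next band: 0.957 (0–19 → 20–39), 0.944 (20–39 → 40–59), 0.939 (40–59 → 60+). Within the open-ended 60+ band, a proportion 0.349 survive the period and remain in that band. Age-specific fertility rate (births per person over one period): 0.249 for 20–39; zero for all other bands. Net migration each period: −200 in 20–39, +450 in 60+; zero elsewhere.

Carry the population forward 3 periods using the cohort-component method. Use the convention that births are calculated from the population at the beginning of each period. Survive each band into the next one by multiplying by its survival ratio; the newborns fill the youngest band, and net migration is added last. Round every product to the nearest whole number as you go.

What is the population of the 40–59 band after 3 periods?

2038

(Groups numbered youngest = 1 to oldest = 4.)
Period 1.
Births: 9900 × 0.249 = 2465
Group 2: 2000 × 0.957 = 1914
Group 3: 9900 × 0.944 = 9346
Group 4: 18800 × 0.939 + 8100 × 0.349 = 17653 + 2827 = 20480
Net migration: Group 2 − 200 → 1714; Group 4 + 450 → 20930
End of period: [2465, 1714, 9346, 20930]
Period 2.
Births: 1714 × 0.249 = 427
Group 2: 2465 × 0.957 = 2359
Group 3: 1714 × 0.944 = 1618
Group 4: 9346 × 0.939 + 20930 × 0.349 = 8776 + 7305 = 16081
Net migration: Group 2 − 200 → 2159; Group 4 + 450 → 16531
End of period: [427, 2159, 1618, 16531]
Period 3.
Births: 2159 × 0.249 = 538
Group 2: 427 × 0.957 = 409
Group 3: 2159 × 0.944 = 2038
Group 4: 1618 × 0.939 + 16531 × 0.349 = 1519 + 5769 = 7288
Net migration: Group 2 − 200 → 209; Group 4 + 450 → 7738
End of period: [538, 209, 2038, 7738]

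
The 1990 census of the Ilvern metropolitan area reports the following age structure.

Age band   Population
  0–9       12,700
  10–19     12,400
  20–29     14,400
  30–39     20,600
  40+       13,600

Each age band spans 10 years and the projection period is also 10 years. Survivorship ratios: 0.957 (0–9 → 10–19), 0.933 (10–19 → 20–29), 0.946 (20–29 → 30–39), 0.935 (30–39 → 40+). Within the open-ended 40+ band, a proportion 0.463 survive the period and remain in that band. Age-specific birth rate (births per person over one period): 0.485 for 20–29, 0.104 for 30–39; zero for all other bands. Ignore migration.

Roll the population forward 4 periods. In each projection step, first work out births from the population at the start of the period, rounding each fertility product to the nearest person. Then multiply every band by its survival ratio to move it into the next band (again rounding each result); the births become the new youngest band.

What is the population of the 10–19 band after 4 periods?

6353

After projecting period 1:
Births: 14400 × 0.485 = 6984  |  20600 × 0.104 = 2142 — total 9126
10–19: 12700 × 0.957 = 12154
20–29: 12400 × 0.933 = 11569
30–39: 14400 × 0.946 = 13622
40+: 20600 × 0.935 + 13600 × 0.463 = 19261 + 6297 = 25558
End of period: [9126, 12154, 11569, 13622, 25558]
After projecting period 2:
Births: 11569 × 0.485 = 5611  |  13622 × 0.104 = 1417 — total 7028
10–19: 9126 × 0.957 = 8734
20–29: 12154 × 0.933 = 11340
30–39: 11569 × 0.946 = 10944
40+: 13622 × 0.935 + 25558 × 0.463 = 12737 + 11833 = 24570
End of period: [7028, 8734, 11340, 10944, 24570]
After projecting period 3:
Births: 11340 × 0.485 = 5500  |  10944 × 0.104 = 1138 — total 6638
10–19: 7028 × 0.957 = 6726
20–29: 8734 × 0.933 = 8149
30–39: 11340 × 0.946 = 10728
40+: 10944 × 0.935 + 24570 × 0.463 = 10233 + 11376 = 21609
End of period: [6638, 6726, 8149, 10728, 21609]
After projecting period 4:
Births: 8149 × 0.485 = 3952  |  10728 × 0.104 = 1116 — total 5068
10–19: 6638 × 0.957 = 6353
20–29: 6726 × 0.933 = 6275
30–39: 8149 × 0.946 = 7709
40+: 10728 × 0.935 + 21609 × 0.463 = 10031 + 10005 = 20036
End of period: [5068, 6353, 6275, 7709, 20036]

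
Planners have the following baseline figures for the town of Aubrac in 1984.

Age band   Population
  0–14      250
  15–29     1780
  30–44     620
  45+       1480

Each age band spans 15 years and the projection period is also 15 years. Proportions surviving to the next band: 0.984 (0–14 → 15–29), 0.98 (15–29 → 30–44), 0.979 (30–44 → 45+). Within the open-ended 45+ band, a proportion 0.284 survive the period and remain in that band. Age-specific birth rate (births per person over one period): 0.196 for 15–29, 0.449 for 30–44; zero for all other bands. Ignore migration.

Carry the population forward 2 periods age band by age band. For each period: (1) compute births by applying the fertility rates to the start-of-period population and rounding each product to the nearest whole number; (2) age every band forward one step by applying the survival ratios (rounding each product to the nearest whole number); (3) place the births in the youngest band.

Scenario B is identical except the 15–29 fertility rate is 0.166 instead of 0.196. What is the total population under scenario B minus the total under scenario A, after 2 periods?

-60

Period 1.
Births: 1780 * 0.196 = 349 ; 620 * 0.449 = 278 → 627
15–29: 250 * 0.984 = 246
30–44: 1780 * 0.98 = 1744
45+: 620 * 0.979 + 1480 * 0.284 = 607 + 420 = 1027
Giving 627 / 246 / 1744 / 1027.
Period 2.
Births: 246 * 0.196 = 48 ; 1744 * 0.449 = 783 → 831
15–29: 627 * 0.984 = 617
30–44: 246 * 0.98 = 241
45+: 1744 * 0.979 + 1027 * 0.284 = 1707 + 292 = 1999
Giving 831 / 617 / 241 / 1999.
Scenario A total after 2 periods: 3688
Scenario B projection —
Period 1.
Births: 1780 * 0.166 = 295 ; 620 * 0.449 = 278 → 573
15–29: 250 * 0.984 = 246
30–44: 1780 * 0.98 = 1744
45+: 620 * 0.979 + 1480 * 0.284 = 607 + 420 = 1027
Giving 573 / 246 / 1744 / 1027.
Period 2.
Births: 246 * 0.166 = 41 ; 1744 * 0.449 = 783 → 824
15–29: 573 * 0.984 = 564
30–44: 246 * 0.98 = 241
45+: 1744 * 0.979 + 1027 * 0.284 = 1707 + 292 = 1999
Giving 824 / 564 / 241 / 1999.
Scenario B total after 2 periods: 3628
Difference B − A = 3628 − 3688 = -60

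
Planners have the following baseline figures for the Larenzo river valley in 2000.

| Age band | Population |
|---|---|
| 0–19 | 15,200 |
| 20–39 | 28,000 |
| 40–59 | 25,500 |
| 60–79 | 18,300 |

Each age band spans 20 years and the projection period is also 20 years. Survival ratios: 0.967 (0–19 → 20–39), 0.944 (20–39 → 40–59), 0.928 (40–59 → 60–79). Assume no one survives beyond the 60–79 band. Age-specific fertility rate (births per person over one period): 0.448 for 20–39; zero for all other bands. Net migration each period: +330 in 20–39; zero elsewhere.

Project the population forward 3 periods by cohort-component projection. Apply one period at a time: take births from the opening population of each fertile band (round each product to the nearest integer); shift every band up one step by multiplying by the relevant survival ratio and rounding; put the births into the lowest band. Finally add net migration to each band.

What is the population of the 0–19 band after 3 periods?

5582

Period 1.
Births: 28000 * 0.448 = 12544
20–39: 15200 * 0.967 = 14698
40–59: 28000 * 0.944 = 26432
60–79: 25500 * 0.928 = 23664
Net migration: 20–39 + 330 → 15028
→ [12544, 15028, 26432, 23664]
Period 2.
Births: 15028 * 0.448 = 6733
20–39: 12544 * 0.967 = 12130
40–59: 15028 * 0.944 = 14186
60–79: 26432 * 0.928 = 24529
Net migration: 20–39 + 330 → 12460
→ [6733, 12460, 14186, 24529]
Period 3.
Births: 12460 * 0.448 = 5582
20–39: 6733 * 0.967 = 6511
40–59: 12460 * 0.944 = 11762
60–79: 14186 * 0.928 = 13165
Net migration: 20–39 + 330 → 6841
→ [5582, 6841, 11762, 13165]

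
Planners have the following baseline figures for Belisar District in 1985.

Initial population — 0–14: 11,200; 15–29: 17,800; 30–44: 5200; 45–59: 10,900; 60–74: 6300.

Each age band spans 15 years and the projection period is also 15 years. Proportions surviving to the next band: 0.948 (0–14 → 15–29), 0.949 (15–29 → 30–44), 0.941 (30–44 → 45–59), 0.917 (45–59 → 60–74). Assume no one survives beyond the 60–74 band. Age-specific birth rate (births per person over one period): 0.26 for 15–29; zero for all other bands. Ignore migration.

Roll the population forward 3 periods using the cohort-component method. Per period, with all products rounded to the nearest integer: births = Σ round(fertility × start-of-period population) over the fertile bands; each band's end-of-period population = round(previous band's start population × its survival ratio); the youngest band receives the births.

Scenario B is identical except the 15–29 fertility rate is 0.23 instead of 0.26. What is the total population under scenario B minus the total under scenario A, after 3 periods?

-1030

Period 1.
Births: 17800 * 0.26 = 4628
15–29: 11200 * 0.948 = 10618
30–44: 17800 * 0.949 = 16892
45–59: 5200 * 0.941 = 4893
60–74: 10900 * 0.917 = 9995
End of period: [4628, 10618, 16892, 4893, 9995]
Period 2.
Births: 10618 * 0.26 = 2761
15–29: 4628 * 0.948 = 4387
30–44: 10618 * 0.949 = 10076
45–59: 16892 * 0.941 = 15895
60–74: 4893 * 0.917 = 4487
End of period: [2761, 4387, 10076, 15895, 4487]
Period 3.
Births: 4387 * 0.26 = 1141
15–29: 2761 * 0.948 = 2617
30–44: 4387 * 0.949 = 4163
45–59: 10076 * 0.941 = 9482
60–74: 15895 * 0.917 = 14576
End of period: [1141, 2617, 4163, 9482, 14576]
Scenario A total after 3 periods: 31979
Scenario B projection —
Period 1.
Births: 17800 * 0.23 = 4094
15–29: 11200 * 0.948 = 10618
30–44: 17800 * 0.949 = 16892
45–59: 5200 * 0.941 = 4893
60–74: 10900 * 0.917 = 9995
End of period: [4094, 10618, 16892, 4893, 9995]
Period 2.
Births: 10618 * 0.23 = 2442
15–29: 4094 * 0.948 = 3881
30–44: 10618 * 0.949 = 10076
45–59: 16892 * 0.941 = 15895
60–74: 4893 * 0.917 = 4487
End of period: [2442, 3881, 10076, 15895, 4487]
Period 3.
Births: 3881 * 0.23 = 893
15–29: 2442 * 0.948 = 2315
30–44: 3881 * 0.949 = 3683
45–59: 10076 * 0.941 = 9482
60–74: 15895 * 0.917 = 14576
End of period: [893, 2315, 3683, 9482, 14576]
Scenario B total after 3 periods: 30949
Difference B − A = 30949 − 31979 = -1030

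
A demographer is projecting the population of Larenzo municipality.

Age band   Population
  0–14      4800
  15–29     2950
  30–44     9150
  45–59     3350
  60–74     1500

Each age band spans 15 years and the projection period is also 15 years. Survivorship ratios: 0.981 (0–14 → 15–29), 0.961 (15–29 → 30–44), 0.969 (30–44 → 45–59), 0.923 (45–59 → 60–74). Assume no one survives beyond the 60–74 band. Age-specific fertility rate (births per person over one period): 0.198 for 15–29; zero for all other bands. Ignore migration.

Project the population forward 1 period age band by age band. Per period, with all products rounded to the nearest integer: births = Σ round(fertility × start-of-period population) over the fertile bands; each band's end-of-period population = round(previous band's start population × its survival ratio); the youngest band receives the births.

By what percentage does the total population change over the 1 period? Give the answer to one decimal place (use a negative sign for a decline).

Numbering the bands 1..5 from youngest to oldest:
[period 1]
Births: 2950 × 0.198 = 584
Band 2: 4800 × 0.981 = 4709
Band 3: 2950 × 0.961 = 2835
Band 4: 9150 × 0.969 = 8866
Band 5: 3350 × 0.923 = 3092
End of period: [584, 4709, 2835, 8866, 3092]
Total: 21750 → 20086; change = -1664; percentage change = -7.7%

-7.7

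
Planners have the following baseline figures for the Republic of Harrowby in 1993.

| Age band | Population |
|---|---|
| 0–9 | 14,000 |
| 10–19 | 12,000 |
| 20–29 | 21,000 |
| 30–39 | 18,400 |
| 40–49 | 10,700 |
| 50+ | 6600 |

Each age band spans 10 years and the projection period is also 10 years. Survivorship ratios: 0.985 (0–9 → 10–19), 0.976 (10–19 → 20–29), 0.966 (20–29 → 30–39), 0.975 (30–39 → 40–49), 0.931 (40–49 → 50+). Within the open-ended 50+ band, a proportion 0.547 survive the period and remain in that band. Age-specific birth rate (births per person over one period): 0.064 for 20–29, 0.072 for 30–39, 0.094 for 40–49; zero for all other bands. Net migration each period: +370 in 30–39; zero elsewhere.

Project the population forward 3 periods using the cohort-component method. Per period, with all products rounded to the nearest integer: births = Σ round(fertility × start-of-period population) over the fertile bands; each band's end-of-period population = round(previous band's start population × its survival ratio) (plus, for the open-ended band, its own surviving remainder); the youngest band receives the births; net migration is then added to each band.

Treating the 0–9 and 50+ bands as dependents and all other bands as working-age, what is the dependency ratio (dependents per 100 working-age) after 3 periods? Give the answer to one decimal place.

110.5

Call the groups 1 to 6, youngest first.
Period 1:
Births: 21000 * 0.064 = 1344, 18400 * 0.072 = 1325, 10700 * 0.094 = 1006 ⇒ total 3675
Group 2: 14000 * 0.985 = 13790
Group 3: 12000 * 0.976 = 11712
Group 4: 21000 * 0.966 = 20286
Group 5: 18400 * 0.975 = 17940
Group 6: 10700 * 0.931 + 6600 * 0.547 = 9962 + 3610 = 13572
Net migration: Group 4 + 370 → 20656
End of period: [3675, 13790, 11712, 20656, 17940, 13572]
Period 2:
Births: 11712 * 0.064 = 750, 20656 * 0.072 = 1487, 17940 * 0.094 = 1686 ⇒ total 3923
Group 2: 3675 * 0.985 = 3620
Group 3: 13790 * 0.976 = 13459
Group 4: 11712 * 0.966 = 11314
Group 5: 20656 * 0.975 = 20140
Group 6: 17940 * 0.931 + 13572 * 0.547 = 16702 + 7424 = 24126
Net migration: Group 4 + 370 → 11684
End of period: [3923, 3620, 13459, 11684, 20140, 24126]
Period 3:
Births: 13459 * 0.064 = 861, 11684 * 0.072 = 841, 20140 * 0.094 = 1893 ⇒ total 3595
Group 2: 3923 * 0.985 = 3864
Group 3: 3620 * 0.976 = 3533
Group 4: 13459 * 0.966 = 13001
Group 5: 11684 * 0.975 = 11392
Group 6: 20140 * 0.931 + 24126 * 0.547 = 18750 + 13197 = 31947
Net migration: Group 4 + 370 → 13371
End of period: [3595, 3864, 3533, 13371, 11392, 31947]
Dependents (band 0–9 + band 50+) = 3595 + 31947 = 35542; working-age = 32160; ratio = 35542/32160 × 100 = 110.5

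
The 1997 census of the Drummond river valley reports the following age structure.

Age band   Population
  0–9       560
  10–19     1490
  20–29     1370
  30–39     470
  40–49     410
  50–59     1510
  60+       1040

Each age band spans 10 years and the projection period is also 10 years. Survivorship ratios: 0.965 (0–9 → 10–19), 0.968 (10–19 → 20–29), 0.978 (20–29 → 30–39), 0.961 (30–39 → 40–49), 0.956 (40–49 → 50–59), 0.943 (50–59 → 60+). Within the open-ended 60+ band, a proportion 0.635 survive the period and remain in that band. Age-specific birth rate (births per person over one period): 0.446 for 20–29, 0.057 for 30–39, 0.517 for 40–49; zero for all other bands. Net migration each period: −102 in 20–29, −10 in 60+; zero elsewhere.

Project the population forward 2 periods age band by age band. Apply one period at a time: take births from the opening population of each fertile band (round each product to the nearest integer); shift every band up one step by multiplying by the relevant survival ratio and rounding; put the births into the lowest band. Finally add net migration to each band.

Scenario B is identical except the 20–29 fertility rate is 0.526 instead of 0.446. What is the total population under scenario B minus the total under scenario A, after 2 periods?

213

Let group 1 be 0–9 through group 7 = 60+.
Period 1.
Births: 1370 × 0.446 = 611 ; 470 × 0.057 = 27 ; 410 × 0.517 = 212 ⇒ total 850
Group 2: 560 × 0.965 = 540
Group 3: 1490 × 0.968 = 1442
Group 4: 1370 × 0.978 = 1340
Group 5: 470 × 0.961 = 452
Group 6: 410 × 0.956 = 392
Group 7: 1510 × 0.943 + 1040 × 0.635 = 1424 + 660 = 2084
Net migration: Group 3 − 102 → 1340; Group 7 − 10 → 2074
End of period: [850, 540, 1340, 1340, 452, 392, 2074]
Period 2.
Births: 1340 × 0.446 = 598 ; 1340 × 0.057 = 76 ; 452 × 0.517 = 234 ⇒ total 908
Group 2: 850 × 0.965 = 820
Group 3: 540 × 0.968 = 523
Group 4: 1340 × 0.978 = 1311
Group 5: 1340 × 0.961 = 1288
Group 6: 452 × 0.956 = 432
Group 7: 392 × 0.943 + 2074 × 0.635 = 370 + 1317 = 1687
Net migration: Group 3 − 102 → 421; Group 7 − 10 → 1677
End of period: [908, 820, 421, 1311, 1288, 432, 1677]
Scenario A total after 2 periods: 6857
Scenario B projection —
Period 1.
Births: 1370 × 0.526 = 721 ; 470 × 0.057 = 27 ; 410 × 0.517 = 212 ⇒ total 960
Group 2: 560 × 0.965 = 540
Group 3: 1490 × 0.968 = 1442
Group 4: 1370 × 0.978 = 1340
Group 5: 470 × 0.961 = 452
Group 6: 410 × 0.956 = 392
Group 7: 1510 × 0.943 + 1040 × 0.635 = 1424 + 660 = 2084
Net migration: Group 3 − 102 → 1340; Group 7 − 10 → 2074
End of period: [960, 540, 1340, 1340, 452, 392, 2074]
Period 2.
Births: 1340 × 0.526 = 705 ; 1340 × 0.057 = 76 ; 452 × 0.517 = 234 ⇒ total 1015
Group 2: 960 × 0.965 = 926
Group 3: 540 × 0.968 = 523
Group 4: 1340 × 0.978 = 1311
Group 5: 1340 × 0.961 = 1288
Group 6: 452 × 0.956 = 432
Group 7: 392 × 0.943 + 2074 × 0.635 = 370 + 1317 = 1687
Net migration: Group 3 − 102 → 421; Group 7 − 10 → 1677
End of period: [1015, 926, 421, 1311, 1288, 432, 1677]
Scenario B total after 2 periods: 7070
Difference B − A = 7070 − 6857 = 213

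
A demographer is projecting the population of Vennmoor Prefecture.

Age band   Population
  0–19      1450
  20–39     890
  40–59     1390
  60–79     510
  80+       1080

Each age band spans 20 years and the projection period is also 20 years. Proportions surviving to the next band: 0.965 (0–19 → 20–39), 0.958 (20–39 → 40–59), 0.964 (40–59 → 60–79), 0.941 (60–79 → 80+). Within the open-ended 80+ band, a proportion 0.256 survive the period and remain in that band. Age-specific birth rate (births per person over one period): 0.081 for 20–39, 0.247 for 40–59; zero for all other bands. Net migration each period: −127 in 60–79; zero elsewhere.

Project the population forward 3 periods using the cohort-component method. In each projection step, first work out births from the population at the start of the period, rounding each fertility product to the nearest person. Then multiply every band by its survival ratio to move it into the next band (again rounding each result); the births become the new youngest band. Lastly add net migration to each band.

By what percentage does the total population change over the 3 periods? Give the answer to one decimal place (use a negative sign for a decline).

After projecting period 1:
Births: 890 × 0.081 = 72, 1390 × 0.247 = 343 → total 415
20–39: 1450 × 0.965 = 1399
40–59: 890 × 0.958 = 853
60–79: 1390 × 0.964 = 1340
80+: 510 × 0.941 + 1080 × 0.256 = 480 + 276 = 756
Net migration: 60–79 − 127 → 1213
→ [415, 1399, 853, 1213, 756]
After projecting period 2:
Births: 1399 × 0.081 = 113, 853 × 0.247 = 211 → total 324
20–39: 415 × 0.965 = 400
40–59: 1399 × 0.958 = 1340
60–79: 853 × 0.964 = 822
80+: 1213 × 0.941 + 756 × 0.256 = 1141 + 194 = 1335
Net migration: 60–79 − 127 → 695
→ [324, 400, 1340, 695, 1335]
After projecting period 3:
Births: 400 × 0.081 = 32, 1340 × 0.247 = 331 → total 363
20–39: 324 × 0.965 = 313
40–59: 400 × 0.958 = 383
60–79: 1340 × 0.964 = 1292
80+: 695 × 0.941 + 1335 × 0.256 = 654 + 342 = 996
Net migration: 60–79 − 127 → 1165
→ [363, 313, 383, 1165, 996]
Total: 5320 → 3220; change = -2100; percentage change = -39.5%

-39.5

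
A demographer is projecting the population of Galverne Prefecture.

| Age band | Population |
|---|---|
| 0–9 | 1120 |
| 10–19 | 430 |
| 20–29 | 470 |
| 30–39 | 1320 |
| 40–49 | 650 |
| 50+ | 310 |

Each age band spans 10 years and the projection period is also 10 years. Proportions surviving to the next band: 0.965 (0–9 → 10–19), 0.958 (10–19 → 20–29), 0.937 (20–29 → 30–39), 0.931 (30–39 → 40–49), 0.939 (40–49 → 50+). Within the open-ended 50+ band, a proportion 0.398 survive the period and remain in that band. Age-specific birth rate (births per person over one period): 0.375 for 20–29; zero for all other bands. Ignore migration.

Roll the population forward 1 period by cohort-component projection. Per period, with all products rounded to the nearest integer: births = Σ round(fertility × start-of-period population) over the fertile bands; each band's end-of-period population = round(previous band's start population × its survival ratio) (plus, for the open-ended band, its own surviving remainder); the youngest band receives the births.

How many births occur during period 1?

(Groups numbered youngest = 1 to oldest = 6.)
Period 1:
Births: 470 × 0.375 = 176
Group 2: 1120 × 0.965 = 1081
Group 3: 430 × 0.958 = 412
Group 4: 470 × 0.937 = 440
Group 5: 1320 × 0.931 = 1229
Group 6: 650 × 0.939 + 310 × 0.398 = 610 + 123 = 733
Giving 176 / 1081 / 412 / 440 / 1229 / 733.

176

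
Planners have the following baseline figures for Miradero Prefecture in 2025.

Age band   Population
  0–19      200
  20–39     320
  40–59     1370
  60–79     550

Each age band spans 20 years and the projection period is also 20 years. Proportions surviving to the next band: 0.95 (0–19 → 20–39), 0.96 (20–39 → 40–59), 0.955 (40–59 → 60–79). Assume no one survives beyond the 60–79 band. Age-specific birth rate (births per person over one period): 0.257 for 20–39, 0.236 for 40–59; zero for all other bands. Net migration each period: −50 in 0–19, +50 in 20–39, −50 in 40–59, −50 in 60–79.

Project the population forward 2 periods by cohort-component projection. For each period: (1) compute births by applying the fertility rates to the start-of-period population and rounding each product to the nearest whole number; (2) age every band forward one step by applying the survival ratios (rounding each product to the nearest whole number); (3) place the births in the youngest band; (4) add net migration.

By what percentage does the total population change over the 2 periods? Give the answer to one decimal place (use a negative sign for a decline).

Let group 1 be 0–19 through group 4 = 60–79.
[period 1]
Births: 320 * 0.257 = 82  |  1370 * 0.236 = 323 ⇒ total 405
Group 2: 200 * 0.95 = 190
Group 3: 320 * 0.96 = 307
Group 4: 1370 * 0.955 = 1308
Net migration: Group 1 − 50 → 355; Group 2 + 50 → 240; Group 3 − 50 → 257; Group 4 − 50 → 1258
End of period: [355, 240, 257, 1258]
[period 2]
Births: 240 * 0.257 = 62  |  257 * 0.236 = 61 ⇒ total 123
Group 2: 355 * 0.95 = 337
Group 3: 240 * 0.96 = 230
Group 4: 257 * 0.955 = 245
Net migration: Group 1 − 50 → 73; Group 2 + 50 → 387; Group 3 − 50 → 180; Group 4 − 50 → 195
End of period: [73, 387, 180, 195]
Total: 2440 → 835; change = -1605; percentage change = -65.8%

-65.8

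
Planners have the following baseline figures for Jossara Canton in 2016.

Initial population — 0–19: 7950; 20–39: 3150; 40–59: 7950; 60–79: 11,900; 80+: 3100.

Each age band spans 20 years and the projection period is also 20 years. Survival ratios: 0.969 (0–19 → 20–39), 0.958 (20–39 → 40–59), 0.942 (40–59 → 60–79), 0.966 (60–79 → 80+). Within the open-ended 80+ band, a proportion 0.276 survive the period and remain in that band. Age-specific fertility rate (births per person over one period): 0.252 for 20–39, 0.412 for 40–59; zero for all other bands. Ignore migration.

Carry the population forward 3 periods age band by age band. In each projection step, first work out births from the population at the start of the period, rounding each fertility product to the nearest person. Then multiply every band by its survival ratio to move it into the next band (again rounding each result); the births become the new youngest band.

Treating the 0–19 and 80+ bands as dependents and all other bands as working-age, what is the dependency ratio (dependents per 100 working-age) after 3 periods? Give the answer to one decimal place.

Numbering the bands 1..5 from youngest to oldest:
Period 1.
Births: 3150 × 0.252 = 794 ; 7950 × 0.412 = 3275 ⇒ total 4069
Band 2: 7950 × 0.969 = 7704
Band 3: 3150 × 0.958 = 3018
Band 4: 7950 × 0.942 = 7489
Band 5: 11900 × 0.966 + 3100 × 0.276 = 11495 + 856 = 12351
End of period: [4069, 7704, 3018, 7489, 12351]
Period 2.
Births: 7704 × 0.252 = 1941 ; 3018 × 0.412 = 1243 ⇒ total 3184
Band 2: 4069 × 0.969 = 3943
Band 3: 7704 × 0.958 = 7380
Band 4: 3018 × 0.942 = 2843
Band 5: 7489 × 0.966 + 12351 × 0.276 = 7234 + 3409 = 10643
End of period: [3184, 3943, 7380, 2843, 10643]
Period 3.
Births: 3943 × 0.252 = 994 ; 7380 × 0.412 = 3041 ⇒ total 4035
Band 2: 3184 × 0.969 = 3085
Band 3: 3943 × 0.958 = 3777
Band 4: 7380 × 0.942 = 6952
Band 5: 2843 × 0.966 + 10643 × 0.276 = 2746 + 2937 = 5683
End of period: [4035, 3085, 3777, 6952, 5683]
Dependents (band 0–19 + band 80+) = 4035 + 5683 = 9718; working-age = 13814; ratio = 9718/13814 × 100 = 70.3

70.3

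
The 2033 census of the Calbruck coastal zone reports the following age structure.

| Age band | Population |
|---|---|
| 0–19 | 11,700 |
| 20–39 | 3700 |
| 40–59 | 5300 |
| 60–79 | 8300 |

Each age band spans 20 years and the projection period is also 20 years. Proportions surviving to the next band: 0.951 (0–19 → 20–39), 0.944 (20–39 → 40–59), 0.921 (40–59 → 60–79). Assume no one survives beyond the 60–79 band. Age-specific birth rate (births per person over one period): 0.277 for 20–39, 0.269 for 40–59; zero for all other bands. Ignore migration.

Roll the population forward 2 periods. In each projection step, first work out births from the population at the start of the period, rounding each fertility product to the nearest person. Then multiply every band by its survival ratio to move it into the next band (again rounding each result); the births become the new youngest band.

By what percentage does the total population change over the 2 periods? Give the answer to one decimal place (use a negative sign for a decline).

Call the bands 1 to 4, youngest first.
After projecting period 1:
Births: 3700 * 0.277 = 1025  |  5300 * 0.269 = 1426 → 2451
Band 2: 11700 * 0.951 = 11127
Band 3: 3700 * 0.944 = 3493
Band 4: 5300 * 0.921 = 4881
Giving 2451 / 11127 / 3493 / 4881.
After projecting period 2:
Births: 11127 * 0.277 = 3082  |  3493 * 0.269 = 940 → 4022
Band 2: 2451 * 0.951 = 2331
Band 3: 11127 * 0.944 = 10504
Band 4: 3493 * 0.921 = 3217
Giving 4022 / 2331 / 10504 / 3217.
Total: 29000 → 20074; change = -8926; percentage change = -30.8%

-30.8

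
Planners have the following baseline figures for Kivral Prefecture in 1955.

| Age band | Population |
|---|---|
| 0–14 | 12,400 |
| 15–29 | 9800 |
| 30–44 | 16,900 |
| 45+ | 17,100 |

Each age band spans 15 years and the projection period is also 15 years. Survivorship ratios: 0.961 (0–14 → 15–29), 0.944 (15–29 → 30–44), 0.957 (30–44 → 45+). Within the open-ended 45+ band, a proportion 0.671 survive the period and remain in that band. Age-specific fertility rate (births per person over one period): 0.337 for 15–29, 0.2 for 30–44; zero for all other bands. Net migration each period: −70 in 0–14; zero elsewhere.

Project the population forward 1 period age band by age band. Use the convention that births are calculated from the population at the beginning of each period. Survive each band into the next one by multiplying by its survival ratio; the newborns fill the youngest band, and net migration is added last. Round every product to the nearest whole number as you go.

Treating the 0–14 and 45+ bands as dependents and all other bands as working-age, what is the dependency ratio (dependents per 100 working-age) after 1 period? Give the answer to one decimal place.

161.9

Let band 1 be 0–14 through band 4 = 45+.
Period 1.
Births: 9800 * 0.337 = 3303, 16900 * 0.2 = 3380 ⇒ total 6683
Band 2: 12400 * 0.961 = 11916
Band 3: 9800 * 0.944 = 9251
Band 4: 16900 * 0.957 + 17100 * 0.671 = 16173 + 11474 = 27647
Net migration: Band 1 − 70 → 6613
Giving 6613 / 11916 / 9251 / 27647.
Dependents (band 0–14 + band 45+) = 6613 + 27647 = 34260; working-age = 21167; ratio = 34260/21167 × 100 = 161.9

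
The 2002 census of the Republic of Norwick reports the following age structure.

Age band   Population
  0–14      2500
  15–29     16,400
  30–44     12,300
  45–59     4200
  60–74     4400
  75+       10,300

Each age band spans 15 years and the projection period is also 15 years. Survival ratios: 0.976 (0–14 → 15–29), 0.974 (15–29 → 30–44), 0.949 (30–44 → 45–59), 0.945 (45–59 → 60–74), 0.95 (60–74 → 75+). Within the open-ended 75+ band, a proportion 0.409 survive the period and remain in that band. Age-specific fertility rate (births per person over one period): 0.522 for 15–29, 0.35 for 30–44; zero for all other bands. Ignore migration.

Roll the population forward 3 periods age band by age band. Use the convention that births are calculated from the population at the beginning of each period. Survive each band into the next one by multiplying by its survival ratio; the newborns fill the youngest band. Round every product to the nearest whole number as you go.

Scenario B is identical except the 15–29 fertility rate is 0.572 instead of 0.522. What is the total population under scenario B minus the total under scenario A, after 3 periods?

1985

Period 1.
Births: 16400 * 0.522 = 8561 ; 12300 * 0.35 = 4305 — total 12866
15–29: 2500 * 0.976 = 2440
30–44: 16400 * 0.974 = 15974
45–59: 12300 * 0.949 = 11673
60–74: 4200 * 0.945 = 3969
75+: 4400 * 0.95 + 10300 * 0.409 = 4180 + 4213 = 8393
Population now: 0–14=12866, 15–29=2440, 30–44=15974, 45–59=11673, 60–74=3969, 75+=8393
Period 2.
Births: 2440 * 0.522 = 1274 ; 15974 * 0.35 = 5591 — total 6865
15–29: 12866 * 0.976 = 12557
30–44: 2440 * 0.974 = 2377
45–59: 15974 * 0.949 = 15159
60–74: 11673 * 0.945 = 11031
75+: 3969 * 0.95 + 8393 * 0.409 = 3771 + 3433 = 7204
Population now: 0–14=6865, 15–29=12557, 30–44=2377, 45–59=15159, 60–74=11031, 75+=7204
Period 3.
Births: 12557 * 0.522 = 6555 ; 2377 * 0.35 = 832 — total 7387
15–29: 6865 * 0.976 = 6700
30–44: 12557 * 0.974 = 12231
45–59: 2377 * 0.949 = 2256
60–74: 15159 * 0.945 = 14325
75+: 11031 * 0.95 + 7204 * 0.409 = 10479 + 2946 = 13425
Population now: 0–14=7387, 15–29=6700, 30–44=12231, 45–59=2256, 60–74=14325, 75+=13425
Scenario A total after 3 periods: 56324
Scenario B projection —
Period 1.
Births: 16400 * 0.572 = 9381 ; 12300 * 0.35 = 4305 — total 13686
15–29: 2500 * 0.976 = 2440
30–44: 16400 * 0.974 = 15974
45–59: 12300 * 0.949 = 11673
60–74: 4200 * 0.945 = 3969
75+: 4400 * 0.95 + 10300 * 0.409 = 4180 + 4213 = 8393
Population now: 0–14=13686, 15–29=2440, 30–44=15974, 45–59=11673, 60–74=3969, 75+=8393
Period 2.
Births: 2440 * 0.572 = 1396 ; 15974 * 0.35 = 5591 — total 6987
15–29: 13686 * 0.976 = 13358
30–44: 2440 * 0.974 = 2377
45–59: 15974 * 0.949 = 15159
60–74: 11673 * 0.945 = 11031
75+: 3969 * 0.95 + 8393 * 0.409 = 3771 + 3433 = 7204
Population now: 0–14=6987, 15–29=13358, 30–44=2377, 45–59=15159, 60–74=11031, 75+=7204
Period 3.
Births: 13358 * 0.572 = 7641 ; 2377 * 0.35 = 832 — total 8473
15–29: 6987 * 0.976 = 6819
30–44: 13358 * 0.974 = 13011
45–59: 2377 * 0.949 = 2256
60–74: 15159 * 0.945 = 14325
75+: 11031 * 0.95 + 7204 * 0.409 = 10479 + 2946 = 13425
Population now: 0–14=8473, 15–29=6819, 30–44=13011, 45–59=2256, 60–74=14325, 75+=13425
Scenario B total after 3 periods: 58309
Difference B − A = 58309 − 56324 = 1985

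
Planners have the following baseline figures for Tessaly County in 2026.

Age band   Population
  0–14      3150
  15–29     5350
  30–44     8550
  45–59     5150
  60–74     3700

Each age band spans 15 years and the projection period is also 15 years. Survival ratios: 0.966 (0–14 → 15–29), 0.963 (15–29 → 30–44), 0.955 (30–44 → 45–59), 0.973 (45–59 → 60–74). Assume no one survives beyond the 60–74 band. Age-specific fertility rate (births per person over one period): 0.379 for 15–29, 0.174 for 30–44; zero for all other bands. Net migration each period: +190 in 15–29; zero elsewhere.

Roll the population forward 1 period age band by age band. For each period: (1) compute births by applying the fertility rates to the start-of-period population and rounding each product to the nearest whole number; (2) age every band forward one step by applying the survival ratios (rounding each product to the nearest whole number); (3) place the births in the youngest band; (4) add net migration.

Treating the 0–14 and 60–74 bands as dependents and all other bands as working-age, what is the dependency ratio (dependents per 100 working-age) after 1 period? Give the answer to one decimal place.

Numbering the bands 1..5 from youngest to oldest:
[period 1]
Births: 5350 × 0.379 = 2028  |  8550 × 0.174 = 1488 — total 3516
Band 2: 3150 × 0.966 = 3043
Band 3: 5350 × 0.963 = 5152
Band 4: 8550 × 0.955 = 8165
Band 5: 5150 × 0.973 = 5011
Net migration: Band 2 + 190 → 3233
Giving 3516 / 3233 / 5152 / 8165 / 5011.
Dependents (band 0–14 + band 60–74) = 3516 + 5011 = 8527; working-age = 16550; ratio = 8527/16550 × 100 = 51.5

51.5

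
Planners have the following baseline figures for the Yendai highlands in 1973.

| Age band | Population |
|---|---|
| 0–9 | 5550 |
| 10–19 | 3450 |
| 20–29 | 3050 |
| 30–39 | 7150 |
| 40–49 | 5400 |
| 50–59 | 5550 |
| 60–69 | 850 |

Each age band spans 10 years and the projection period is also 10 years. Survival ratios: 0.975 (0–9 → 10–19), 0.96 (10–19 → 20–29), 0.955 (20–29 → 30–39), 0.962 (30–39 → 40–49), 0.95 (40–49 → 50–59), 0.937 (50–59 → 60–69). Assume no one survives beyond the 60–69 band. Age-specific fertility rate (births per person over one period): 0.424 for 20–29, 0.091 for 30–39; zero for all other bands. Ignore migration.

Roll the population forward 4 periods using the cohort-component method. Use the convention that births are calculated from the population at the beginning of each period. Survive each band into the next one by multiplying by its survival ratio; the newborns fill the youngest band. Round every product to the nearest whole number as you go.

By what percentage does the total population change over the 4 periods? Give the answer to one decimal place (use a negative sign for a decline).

(Bands numbered youngest = 1 to oldest = 7.)
Period 1:
Births: 3050 × 0.424 = 1293  |  7150 × 0.091 = 651 ⇒ total 1944
Band 2: 5550 × 0.975 = 5411
Band 3: 3450 × 0.96 = 3312
Band 4: 3050 × 0.955 = 2913
Band 5: 7150 × 0.962 = 6878
Band 6: 5400 × 0.95 = 5130
Band 7: 5550 × 0.937 = 5200
→ [1944, 5411, 3312, 2913, 6878, 5130, 5200]
Period 2:
Births: 3312 × 0.424 = 1404  |  2913 × 0.091 = 265 ⇒ total 1669
Band 2: 1944 × 0.975 = 1895
Band 3: 5411 × 0.96 = 5195
Band 4: 3312 × 0.955 = 3163
Band 5: 2913 × 0.962 = 2802
Band 6: 6878 × 0.95 = 6534
Band 7: 5130 × 0.937 = 4807
→ [1669, 1895, 5195, 3163, 2802, 6534, 4807]
Period 3:
Births: 5195 × 0.424 = 2203  |  3163 × 0.091 = 288 ⇒ total 2491
Band 2: 1669 × 0.975 = 1627
Band 3: 1895 × 0.96 = 1819
Band 4: 5195 × 0.955 = 4961
Band 5: 3163 × 0.962 = 3043
Band 6: 2802 × 0.95 = 2662
Band 7: 6534 × 0.937 = 6122
→ [2491, 1627, 1819, 4961, 3043, 2662, 6122]
Period 4:
Births: 1819 × 0.424 = 771  |  4961 × 0.091 = 451 ⇒ total 1222
Band 2: 2491 × 0.975 = 2429
Band 3: 1627 × 0.96 = 1562
Band 4: 1819 × 0.955 = 1737
Band 5: 4961 × 0.962 = 4772
Band 6: 3043 × 0.95 = 2891
Band 7: 2662 × 0.937 = 2494
→ [1222, 2429, 1562, 1737, 4772, 2891, 2494]
Total: 31000 → 17107; change = -13893; percentage change = -44.8%

-44.8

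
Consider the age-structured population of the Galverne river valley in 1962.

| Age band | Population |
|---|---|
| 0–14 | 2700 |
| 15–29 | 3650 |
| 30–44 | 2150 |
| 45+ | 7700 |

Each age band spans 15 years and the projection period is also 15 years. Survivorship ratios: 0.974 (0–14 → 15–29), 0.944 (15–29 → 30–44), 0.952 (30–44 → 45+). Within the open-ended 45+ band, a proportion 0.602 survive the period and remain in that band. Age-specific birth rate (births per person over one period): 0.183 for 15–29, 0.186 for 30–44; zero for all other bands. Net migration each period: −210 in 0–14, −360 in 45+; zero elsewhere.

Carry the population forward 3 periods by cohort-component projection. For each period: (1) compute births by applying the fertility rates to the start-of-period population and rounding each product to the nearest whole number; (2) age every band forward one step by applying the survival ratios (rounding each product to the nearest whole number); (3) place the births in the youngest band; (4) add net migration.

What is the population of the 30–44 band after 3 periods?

789

— Period 1 —
Births: 3650 × 0.183 = 668  |  2150 × 0.186 = 400 — total 1068
15–29: 2700 × 0.974 = 2630
30–44: 3650 × 0.944 = 3446
45+: 2150 × 0.952 + 7700 × 0.602 = 2047 + 4635 = 6682
Net migration: 0–14 − 210 → 858; 45+ − 360 → 6322
Population now: 0–14=858, 15–29=2630, 30–44=3446, 45+=6322
— Period 2 —
Births: 2630 × 0.183 = 481  |  3446 × 0.186 = 641 — total 1122
15–29: 858 × 0.974 = 836
30–44: 2630 × 0.944 = 2483
45+: 3446 × 0.952 + 6322 × 0.602 = 3281 + 3806 = 7087
Net migration: 0–14 − 210 → 912; 45+ − 360 → 6727
Population now: 0–14=912, 15–29=836, 30–44=2483, 45+=6727
— Period 3 —
Births: 836 × 0.183 = 153  |  2483 × 0.186 = 462 — total 615
15–29: 912 × 0.974 = 888
30–44: 836 × 0.944 = 789
45+: 2483 × 0.952 + 6727 × 0.602 = 2364 + 4050 = 6414
Net migration: 0–14 − 210 → 405; 45+ − 360 → 6054
Population now: 0–14=405, 15–29=888, 30–44=789, 45+=6054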